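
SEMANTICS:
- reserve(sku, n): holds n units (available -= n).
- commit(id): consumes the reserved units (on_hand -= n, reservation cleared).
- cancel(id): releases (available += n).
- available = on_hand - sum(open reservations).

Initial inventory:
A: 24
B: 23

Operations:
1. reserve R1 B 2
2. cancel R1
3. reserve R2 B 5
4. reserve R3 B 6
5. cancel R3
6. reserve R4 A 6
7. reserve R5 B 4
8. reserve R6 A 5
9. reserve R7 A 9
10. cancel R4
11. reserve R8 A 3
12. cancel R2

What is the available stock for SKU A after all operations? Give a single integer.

Answer: 7

Derivation:
Step 1: reserve R1 B 2 -> on_hand[A=24 B=23] avail[A=24 B=21] open={R1}
Step 2: cancel R1 -> on_hand[A=24 B=23] avail[A=24 B=23] open={}
Step 3: reserve R2 B 5 -> on_hand[A=24 B=23] avail[A=24 B=18] open={R2}
Step 4: reserve R3 B 6 -> on_hand[A=24 B=23] avail[A=24 B=12] open={R2,R3}
Step 5: cancel R3 -> on_hand[A=24 B=23] avail[A=24 B=18] open={R2}
Step 6: reserve R4 A 6 -> on_hand[A=24 B=23] avail[A=18 B=18] open={R2,R4}
Step 7: reserve R5 B 4 -> on_hand[A=24 B=23] avail[A=18 B=14] open={R2,R4,R5}
Step 8: reserve R6 A 5 -> on_hand[A=24 B=23] avail[A=13 B=14] open={R2,R4,R5,R6}
Step 9: reserve R7 A 9 -> on_hand[A=24 B=23] avail[A=4 B=14] open={R2,R4,R5,R6,R7}
Step 10: cancel R4 -> on_hand[A=24 B=23] avail[A=10 B=14] open={R2,R5,R6,R7}
Step 11: reserve R8 A 3 -> on_hand[A=24 B=23] avail[A=7 B=14] open={R2,R5,R6,R7,R8}
Step 12: cancel R2 -> on_hand[A=24 B=23] avail[A=7 B=19] open={R5,R6,R7,R8}
Final available[A] = 7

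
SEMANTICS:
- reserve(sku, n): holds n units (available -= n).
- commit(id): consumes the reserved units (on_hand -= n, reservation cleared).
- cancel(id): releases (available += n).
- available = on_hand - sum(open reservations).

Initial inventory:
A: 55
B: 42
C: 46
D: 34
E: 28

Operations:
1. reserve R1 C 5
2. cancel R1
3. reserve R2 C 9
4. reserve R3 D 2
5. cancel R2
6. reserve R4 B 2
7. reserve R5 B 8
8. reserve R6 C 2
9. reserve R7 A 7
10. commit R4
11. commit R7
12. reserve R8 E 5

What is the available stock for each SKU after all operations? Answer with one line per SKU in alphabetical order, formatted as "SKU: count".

Step 1: reserve R1 C 5 -> on_hand[A=55 B=42 C=46 D=34 E=28] avail[A=55 B=42 C=41 D=34 E=28] open={R1}
Step 2: cancel R1 -> on_hand[A=55 B=42 C=46 D=34 E=28] avail[A=55 B=42 C=46 D=34 E=28] open={}
Step 3: reserve R2 C 9 -> on_hand[A=55 B=42 C=46 D=34 E=28] avail[A=55 B=42 C=37 D=34 E=28] open={R2}
Step 4: reserve R3 D 2 -> on_hand[A=55 B=42 C=46 D=34 E=28] avail[A=55 B=42 C=37 D=32 E=28] open={R2,R3}
Step 5: cancel R2 -> on_hand[A=55 B=42 C=46 D=34 E=28] avail[A=55 B=42 C=46 D=32 E=28] open={R3}
Step 6: reserve R4 B 2 -> on_hand[A=55 B=42 C=46 D=34 E=28] avail[A=55 B=40 C=46 D=32 E=28] open={R3,R4}
Step 7: reserve R5 B 8 -> on_hand[A=55 B=42 C=46 D=34 E=28] avail[A=55 B=32 C=46 D=32 E=28] open={R3,R4,R5}
Step 8: reserve R6 C 2 -> on_hand[A=55 B=42 C=46 D=34 E=28] avail[A=55 B=32 C=44 D=32 E=28] open={R3,R4,R5,R6}
Step 9: reserve R7 A 7 -> on_hand[A=55 B=42 C=46 D=34 E=28] avail[A=48 B=32 C=44 D=32 E=28] open={R3,R4,R5,R6,R7}
Step 10: commit R4 -> on_hand[A=55 B=40 C=46 D=34 E=28] avail[A=48 B=32 C=44 D=32 E=28] open={R3,R5,R6,R7}
Step 11: commit R7 -> on_hand[A=48 B=40 C=46 D=34 E=28] avail[A=48 B=32 C=44 D=32 E=28] open={R3,R5,R6}
Step 12: reserve R8 E 5 -> on_hand[A=48 B=40 C=46 D=34 E=28] avail[A=48 B=32 C=44 D=32 E=23] open={R3,R5,R6,R8}

Answer: A: 48
B: 32
C: 44
D: 32
E: 23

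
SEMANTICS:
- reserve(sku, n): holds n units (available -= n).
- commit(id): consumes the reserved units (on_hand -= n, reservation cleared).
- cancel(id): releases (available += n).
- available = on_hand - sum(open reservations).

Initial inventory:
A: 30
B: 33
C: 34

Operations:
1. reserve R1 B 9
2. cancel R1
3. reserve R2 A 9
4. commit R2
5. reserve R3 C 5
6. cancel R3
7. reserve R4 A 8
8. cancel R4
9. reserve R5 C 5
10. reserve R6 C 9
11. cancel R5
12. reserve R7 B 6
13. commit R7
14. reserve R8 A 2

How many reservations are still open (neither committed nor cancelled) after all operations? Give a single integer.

Step 1: reserve R1 B 9 -> on_hand[A=30 B=33 C=34] avail[A=30 B=24 C=34] open={R1}
Step 2: cancel R1 -> on_hand[A=30 B=33 C=34] avail[A=30 B=33 C=34] open={}
Step 3: reserve R2 A 9 -> on_hand[A=30 B=33 C=34] avail[A=21 B=33 C=34] open={R2}
Step 4: commit R2 -> on_hand[A=21 B=33 C=34] avail[A=21 B=33 C=34] open={}
Step 5: reserve R3 C 5 -> on_hand[A=21 B=33 C=34] avail[A=21 B=33 C=29] open={R3}
Step 6: cancel R3 -> on_hand[A=21 B=33 C=34] avail[A=21 B=33 C=34] open={}
Step 7: reserve R4 A 8 -> on_hand[A=21 B=33 C=34] avail[A=13 B=33 C=34] open={R4}
Step 8: cancel R4 -> on_hand[A=21 B=33 C=34] avail[A=21 B=33 C=34] open={}
Step 9: reserve R5 C 5 -> on_hand[A=21 B=33 C=34] avail[A=21 B=33 C=29] open={R5}
Step 10: reserve R6 C 9 -> on_hand[A=21 B=33 C=34] avail[A=21 B=33 C=20] open={R5,R6}
Step 11: cancel R5 -> on_hand[A=21 B=33 C=34] avail[A=21 B=33 C=25] open={R6}
Step 12: reserve R7 B 6 -> on_hand[A=21 B=33 C=34] avail[A=21 B=27 C=25] open={R6,R7}
Step 13: commit R7 -> on_hand[A=21 B=27 C=34] avail[A=21 B=27 C=25] open={R6}
Step 14: reserve R8 A 2 -> on_hand[A=21 B=27 C=34] avail[A=19 B=27 C=25] open={R6,R8}
Open reservations: ['R6', 'R8'] -> 2

Answer: 2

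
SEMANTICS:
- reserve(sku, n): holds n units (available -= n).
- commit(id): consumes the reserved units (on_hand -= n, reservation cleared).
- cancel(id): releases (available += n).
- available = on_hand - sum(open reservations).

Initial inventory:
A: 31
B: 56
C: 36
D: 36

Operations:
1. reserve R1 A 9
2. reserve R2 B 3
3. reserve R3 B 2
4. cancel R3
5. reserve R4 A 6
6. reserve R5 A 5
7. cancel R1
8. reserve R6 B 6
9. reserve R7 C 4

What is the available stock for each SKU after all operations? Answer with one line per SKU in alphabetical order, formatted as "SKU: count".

Answer: A: 20
B: 47
C: 32
D: 36

Derivation:
Step 1: reserve R1 A 9 -> on_hand[A=31 B=56 C=36 D=36] avail[A=22 B=56 C=36 D=36] open={R1}
Step 2: reserve R2 B 3 -> on_hand[A=31 B=56 C=36 D=36] avail[A=22 B=53 C=36 D=36] open={R1,R2}
Step 3: reserve R3 B 2 -> on_hand[A=31 B=56 C=36 D=36] avail[A=22 B=51 C=36 D=36] open={R1,R2,R3}
Step 4: cancel R3 -> on_hand[A=31 B=56 C=36 D=36] avail[A=22 B=53 C=36 D=36] open={R1,R2}
Step 5: reserve R4 A 6 -> on_hand[A=31 B=56 C=36 D=36] avail[A=16 B=53 C=36 D=36] open={R1,R2,R4}
Step 6: reserve R5 A 5 -> on_hand[A=31 B=56 C=36 D=36] avail[A=11 B=53 C=36 D=36] open={R1,R2,R4,R5}
Step 7: cancel R1 -> on_hand[A=31 B=56 C=36 D=36] avail[A=20 B=53 C=36 D=36] open={R2,R4,R5}
Step 8: reserve R6 B 6 -> on_hand[A=31 B=56 C=36 D=36] avail[A=20 B=47 C=36 D=36] open={R2,R4,R5,R6}
Step 9: reserve R7 C 4 -> on_hand[A=31 B=56 C=36 D=36] avail[A=20 B=47 C=32 D=36] open={R2,R4,R5,R6,R7}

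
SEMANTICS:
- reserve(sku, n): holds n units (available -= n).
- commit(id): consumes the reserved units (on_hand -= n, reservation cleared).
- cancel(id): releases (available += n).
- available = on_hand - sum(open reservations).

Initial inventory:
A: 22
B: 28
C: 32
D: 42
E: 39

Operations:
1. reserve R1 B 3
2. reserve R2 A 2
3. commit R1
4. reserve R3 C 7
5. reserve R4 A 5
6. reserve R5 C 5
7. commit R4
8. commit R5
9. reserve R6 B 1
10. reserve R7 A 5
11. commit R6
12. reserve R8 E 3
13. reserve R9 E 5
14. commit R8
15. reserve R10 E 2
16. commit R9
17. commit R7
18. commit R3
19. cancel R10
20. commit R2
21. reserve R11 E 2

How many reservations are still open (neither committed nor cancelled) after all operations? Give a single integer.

Answer: 1

Derivation:
Step 1: reserve R1 B 3 -> on_hand[A=22 B=28 C=32 D=42 E=39] avail[A=22 B=25 C=32 D=42 E=39] open={R1}
Step 2: reserve R2 A 2 -> on_hand[A=22 B=28 C=32 D=42 E=39] avail[A=20 B=25 C=32 D=42 E=39] open={R1,R2}
Step 3: commit R1 -> on_hand[A=22 B=25 C=32 D=42 E=39] avail[A=20 B=25 C=32 D=42 E=39] open={R2}
Step 4: reserve R3 C 7 -> on_hand[A=22 B=25 C=32 D=42 E=39] avail[A=20 B=25 C=25 D=42 E=39] open={R2,R3}
Step 5: reserve R4 A 5 -> on_hand[A=22 B=25 C=32 D=42 E=39] avail[A=15 B=25 C=25 D=42 E=39] open={R2,R3,R4}
Step 6: reserve R5 C 5 -> on_hand[A=22 B=25 C=32 D=42 E=39] avail[A=15 B=25 C=20 D=42 E=39] open={R2,R3,R4,R5}
Step 7: commit R4 -> on_hand[A=17 B=25 C=32 D=42 E=39] avail[A=15 B=25 C=20 D=42 E=39] open={R2,R3,R5}
Step 8: commit R5 -> on_hand[A=17 B=25 C=27 D=42 E=39] avail[A=15 B=25 C=20 D=42 E=39] open={R2,R3}
Step 9: reserve R6 B 1 -> on_hand[A=17 B=25 C=27 D=42 E=39] avail[A=15 B=24 C=20 D=42 E=39] open={R2,R3,R6}
Step 10: reserve R7 A 5 -> on_hand[A=17 B=25 C=27 D=42 E=39] avail[A=10 B=24 C=20 D=42 E=39] open={R2,R3,R6,R7}
Step 11: commit R6 -> on_hand[A=17 B=24 C=27 D=42 E=39] avail[A=10 B=24 C=20 D=42 E=39] open={R2,R3,R7}
Step 12: reserve R8 E 3 -> on_hand[A=17 B=24 C=27 D=42 E=39] avail[A=10 B=24 C=20 D=42 E=36] open={R2,R3,R7,R8}
Step 13: reserve R9 E 5 -> on_hand[A=17 B=24 C=27 D=42 E=39] avail[A=10 B=24 C=20 D=42 E=31] open={R2,R3,R7,R8,R9}
Step 14: commit R8 -> on_hand[A=17 B=24 C=27 D=42 E=36] avail[A=10 B=24 C=20 D=42 E=31] open={R2,R3,R7,R9}
Step 15: reserve R10 E 2 -> on_hand[A=17 B=24 C=27 D=42 E=36] avail[A=10 B=24 C=20 D=42 E=29] open={R10,R2,R3,R7,R9}
Step 16: commit R9 -> on_hand[A=17 B=24 C=27 D=42 E=31] avail[A=10 B=24 C=20 D=42 E=29] open={R10,R2,R3,R7}
Step 17: commit R7 -> on_hand[A=12 B=24 C=27 D=42 E=31] avail[A=10 B=24 C=20 D=42 E=29] open={R10,R2,R3}
Step 18: commit R3 -> on_hand[A=12 B=24 C=20 D=42 E=31] avail[A=10 B=24 C=20 D=42 E=29] open={R10,R2}
Step 19: cancel R10 -> on_hand[A=12 B=24 C=20 D=42 E=31] avail[A=10 B=24 C=20 D=42 E=31] open={R2}
Step 20: commit R2 -> on_hand[A=10 B=24 C=20 D=42 E=31] avail[A=10 B=24 C=20 D=42 E=31] open={}
Step 21: reserve R11 E 2 -> on_hand[A=10 B=24 C=20 D=42 E=31] avail[A=10 B=24 C=20 D=42 E=29] open={R11}
Open reservations: ['R11'] -> 1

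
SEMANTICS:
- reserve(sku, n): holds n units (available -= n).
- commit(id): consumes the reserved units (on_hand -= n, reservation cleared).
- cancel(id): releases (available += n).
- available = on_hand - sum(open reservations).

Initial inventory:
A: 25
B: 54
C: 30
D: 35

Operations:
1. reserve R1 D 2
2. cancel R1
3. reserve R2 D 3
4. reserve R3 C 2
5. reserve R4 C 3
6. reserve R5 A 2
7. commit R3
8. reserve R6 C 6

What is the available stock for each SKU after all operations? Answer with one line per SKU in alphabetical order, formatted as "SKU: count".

Step 1: reserve R1 D 2 -> on_hand[A=25 B=54 C=30 D=35] avail[A=25 B=54 C=30 D=33] open={R1}
Step 2: cancel R1 -> on_hand[A=25 B=54 C=30 D=35] avail[A=25 B=54 C=30 D=35] open={}
Step 3: reserve R2 D 3 -> on_hand[A=25 B=54 C=30 D=35] avail[A=25 B=54 C=30 D=32] open={R2}
Step 4: reserve R3 C 2 -> on_hand[A=25 B=54 C=30 D=35] avail[A=25 B=54 C=28 D=32] open={R2,R3}
Step 5: reserve R4 C 3 -> on_hand[A=25 B=54 C=30 D=35] avail[A=25 B=54 C=25 D=32] open={R2,R3,R4}
Step 6: reserve R5 A 2 -> on_hand[A=25 B=54 C=30 D=35] avail[A=23 B=54 C=25 D=32] open={R2,R3,R4,R5}
Step 7: commit R3 -> on_hand[A=25 B=54 C=28 D=35] avail[A=23 B=54 C=25 D=32] open={R2,R4,R5}
Step 8: reserve R6 C 6 -> on_hand[A=25 B=54 C=28 D=35] avail[A=23 B=54 C=19 D=32] open={R2,R4,R5,R6}

Answer: A: 23
B: 54
C: 19
D: 32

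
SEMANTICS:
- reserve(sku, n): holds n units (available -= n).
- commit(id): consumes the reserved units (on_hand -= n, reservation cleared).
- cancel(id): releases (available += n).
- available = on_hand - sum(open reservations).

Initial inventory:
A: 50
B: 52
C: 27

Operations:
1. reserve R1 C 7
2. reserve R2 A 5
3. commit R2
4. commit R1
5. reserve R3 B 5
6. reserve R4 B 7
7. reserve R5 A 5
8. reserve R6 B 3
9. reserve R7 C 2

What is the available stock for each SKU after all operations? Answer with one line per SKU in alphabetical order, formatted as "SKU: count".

Answer: A: 40
B: 37
C: 18

Derivation:
Step 1: reserve R1 C 7 -> on_hand[A=50 B=52 C=27] avail[A=50 B=52 C=20] open={R1}
Step 2: reserve R2 A 5 -> on_hand[A=50 B=52 C=27] avail[A=45 B=52 C=20] open={R1,R2}
Step 3: commit R2 -> on_hand[A=45 B=52 C=27] avail[A=45 B=52 C=20] open={R1}
Step 4: commit R1 -> on_hand[A=45 B=52 C=20] avail[A=45 B=52 C=20] open={}
Step 5: reserve R3 B 5 -> on_hand[A=45 B=52 C=20] avail[A=45 B=47 C=20] open={R3}
Step 6: reserve R4 B 7 -> on_hand[A=45 B=52 C=20] avail[A=45 B=40 C=20] open={R3,R4}
Step 7: reserve R5 A 5 -> on_hand[A=45 B=52 C=20] avail[A=40 B=40 C=20] open={R3,R4,R5}
Step 8: reserve R6 B 3 -> on_hand[A=45 B=52 C=20] avail[A=40 B=37 C=20] open={R3,R4,R5,R6}
Step 9: reserve R7 C 2 -> on_hand[A=45 B=52 C=20] avail[A=40 B=37 C=18] open={R3,R4,R5,R6,R7}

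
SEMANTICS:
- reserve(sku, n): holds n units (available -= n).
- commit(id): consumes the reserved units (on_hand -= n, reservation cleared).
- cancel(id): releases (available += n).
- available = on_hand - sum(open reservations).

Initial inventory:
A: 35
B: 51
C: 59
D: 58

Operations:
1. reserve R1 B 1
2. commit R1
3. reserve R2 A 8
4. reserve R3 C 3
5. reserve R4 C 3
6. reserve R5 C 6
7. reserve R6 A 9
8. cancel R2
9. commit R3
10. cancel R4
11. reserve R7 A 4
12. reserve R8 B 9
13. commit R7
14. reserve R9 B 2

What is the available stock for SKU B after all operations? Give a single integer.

Answer: 39

Derivation:
Step 1: reserve R1 B 1 -> on_hand[A=35 B=51 C=59 D=58] avail[A=35 B=50 C=59 D=58] open={R1}
Step 2: commit R1 -> on_hand[A=35 B=50 C=59 D=58] avail[A=35 B=50 C=59 D=58] open={}
Step 3: reserve R2 A 8 -> on_hand[A=35 B=50 C=59 D=58] avail[A=27 B=50 C=59 D=58] open={R2}
Step 4: reserve R3 C 3 -> on_hand[A=35 B=50 C=59 D=58] avail[A=27 B=50 C=56 D=58] open={R2,R3}
Step 5: reserve R4 C 3 -> on_hand[A=35 B=50 C=59 D=58] avail[A=27 B=50 C=53 D=58] open={R2,R3,R4}
Step 6: reserve R5 C 6 -> on_hand[A=35 B=50 C=59 D=58] avail[A=27 B=50 C=47 D=58] open={R2,R3,R4,R5}
Step 7: reserve R6 A 9 -> on_hand[A=35 B=50 C=59 D=58] avail[A=18 B=50 C=47 D=58] open={R2,R3,R4,R5,R6}
Step 8: cancel R2 -> on_hand[A=35 B=50 C=59 D=58] avail[A=26 B=50 C=47 D=58] open={R3,R4,R5,R6}
Step 9: commit R3 -> on_hand[A=35 B=50 C=56 D=58] avail[A=26 B=50 C=47 D=58] open={R4,R5,R6}
Step 10: cancel R4 -> on_hand[A=35 B=50 C=56 D=58] avail[A=26 B=50 C=50 D=58] open={R5,R6}
Step 11: reserve R7 A 4 -> on_hand[A=35 B=50 C=56 D=58] avail[A=22 B=50 C=50 D=58] open={R5,R6,R7}
Step 12: reserve R8 B 9 -> on_hand[A=35 B=50 C=56 D=58] avail[A=22 B=41 C=50 D=58] open={R5,R6,R7,R8}
Step 13: commit R7 -> on_hand[A=31 B=50 C=56 D=58] avail[A=22 B=41 C=50 D=58] open={R5,R6,R8}
Step 14: reserve R9 B 2 -> on_hand[A=31 B=50 C=56 D=58] avail[A=22 B=39 C=50 D=58] open={R5,R6,R8,R9}
Final available[B] = 39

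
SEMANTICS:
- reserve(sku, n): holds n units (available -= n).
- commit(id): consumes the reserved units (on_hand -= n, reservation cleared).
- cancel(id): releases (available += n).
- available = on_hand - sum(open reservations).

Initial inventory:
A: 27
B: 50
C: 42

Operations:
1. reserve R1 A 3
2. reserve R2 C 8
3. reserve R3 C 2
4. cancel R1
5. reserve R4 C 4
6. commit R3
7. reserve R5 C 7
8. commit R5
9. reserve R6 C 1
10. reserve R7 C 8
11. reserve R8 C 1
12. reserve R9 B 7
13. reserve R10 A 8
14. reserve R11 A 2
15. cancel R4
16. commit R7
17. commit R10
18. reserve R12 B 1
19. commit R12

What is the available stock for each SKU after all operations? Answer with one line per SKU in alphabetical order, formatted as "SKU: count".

Step 1: reserve R1 A 3 -> on_hand[A=27 B=50 C=42] avail[A=24 B=50 C=42] open={R1}
Step 2: reserve R2 C 8 -> on_hand[A=27 B=50 C=42] avail[A=24 B=50 C=34] open={R1,R2}
Step 3: reserve R3 C 2 -> on_hand[A=27 B=50 C=42] avail[A=24 B=50 C=32] open={R1,R2,R3}
Step 4: cancel R1 -> on_hand[A=27 B=50 C=42] avail[A=27 B=50 C=32] open={R2,R3}
Step 5: reserve R4 C 4 -> on_hand[A=27 B=50 C=42] avail[A=27 B=50 C=28] open={R2,R3,R4}
Step 6: commit R3 -> on_hand[A=27 B=50 C=40] avail[A=27 B=50 C=28] open={R2,R4}
Step 7: reserve R5 C 7 -> on_hand[A=27 B=50 C=40] avail[A=27 B=50 C=21] open={R2,R4,R5}
Step 8: commit R5 -> on_hand[A=27 B=50 C=33] avail[A=27 B=50 C=21] open={R2,R4}
Step 9: reserve R6 C 1 -> on_hand[A=27 B=50 C=33] avail[A=27 B=50 C=20] open={R2,R4,R6}
Step 10: reserve R7 C 8 -> on_hand[A=27 B=50 C=33] avail[A=27 B=50 C=12] open={R2,R4,R6,R7}
Step 11: reserve R8 C 1 -> on_hand[A=27 B=50 C=33] avail[A=27 B=50 C=11] open={R2,R4,R6,R7,R8}
Step 12: reserve R9 B 7 -> on_hand[A=27 B=50 C=33] avail[A=27 B=43 C=11] open={R2,R4,R6,R7,R8,R9}
Step 13: reserve R10 A 8 -> on_hand[A=27 B=50 C=33] avail[A=19 B=43 C=11] open={R10,R2,R4,R6,R7,R8,R9}
Step 14: reserve R11 A 2 -> on_hand[A=27 B=50 C=33] avail[A=17 B=43 C=11] open={R10,R11,R2,R4,R6,R7,R8,R9}
Step 15: cancel R4 -> on_hand[A=27 B=50 C=33] avail[A=17 B=43 C=15] open={R10,R11,R2,R6,R7,R8,R9}
Step 16: commit R7 -> on_hand[A=27 B=50 C=25] avail[A=17 B=43 C=15] open={R10,R11,R2,R6,R8,R9}
Step 17: commit R10 -> on_hand[A=19 B=50 C=25] avail[A=17 B=43 C=15] open={R11,R2,R6,R8,R9}
Step 18: reserve R12 B 1 -> on_hand[A=19 B=50 C=25] avail[A=17 B=42 C=15] open={R11,R12,R2,R6,R8,R9}
Step 19: commit R12 -> on_hand[A=19 B=49 C=25] avail[A=17 B=42 C=15] open={R11,R2,R6,R8,R9}

Answer: A: 17
B: 42
C: 15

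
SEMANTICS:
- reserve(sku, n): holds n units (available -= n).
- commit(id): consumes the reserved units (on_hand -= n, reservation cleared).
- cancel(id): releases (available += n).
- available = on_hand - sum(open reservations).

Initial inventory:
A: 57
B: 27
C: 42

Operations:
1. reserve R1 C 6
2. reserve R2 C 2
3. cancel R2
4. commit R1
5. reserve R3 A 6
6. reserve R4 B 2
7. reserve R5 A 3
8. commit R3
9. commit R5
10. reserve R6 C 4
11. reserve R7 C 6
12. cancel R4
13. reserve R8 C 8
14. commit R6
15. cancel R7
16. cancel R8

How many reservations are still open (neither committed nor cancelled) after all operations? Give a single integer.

Step 1: reserve R1 C 6 -> on_hand[A=57 B=27 C=42] avail[A=57 B=27 C=36] open={R1}
Step 2: reserve R2 C 2 -> on_hand[A=57 B=27 C=42] avail[A=57 B=27 C=34] open={R1,R2}
Step 3: cancel R2 -> on_hand[A=57 B=27 C=42] avail[A=57 B=27 C=36] open={R1}
Step 4: commit R1 -> on_hand[A=57 B=27 C=36] avail[A=57 B=27 C=36] open={}
Step 5: reserve R3 A 6 -> on_hand[A=57 B=27 C=36] avail[A=51 B=27 C=36] open={R3}
Step 6: reserve R4 B 2 -> on_hand[A=57 B=27 C=36] avail[A=51 B=25 C=36] open={R3,R4}
Step 7: reserve R5 A 3 -> on_hand[A=57 B=27 C=36] avail[A=48 B=25 C=36] open={R3,R4,R5}
Step 8: commit R3 -> on_hand[A=51 B=27 C=36] avail[A=48 B=25 C=36] open={R4,R5}
Step 9: commit R5 -> on_hand[A=48 B=27 C=36] avail[A=48 B=25 C=36] open={R4}
Step 10: reserve R6 C 4 -> on_hand[A=48 B=27 C=36] avail[A=48 B=25 C=32] open={R4,R6}
Step 11: reserve R7 C 6 -> on_hand[A=48 B=27 C=36] avail[A=48 B=25 C=26] open={R4,R6,R7}
Step 12: cancel R4 -> on_hand[A=48 B=27 C=36] avail[A=48 B=27 C=26] open={R6,R7}
Step 13: reserve R8 C 8 -> on_hand[A=48 B=27 C=36] avail[A=48 B=27 C=18] open={R6,R7,R8}
Step 14: commit R6 -> on_hand[A=48 B=27 C=32] avail[A=48 B=27 C=18] open={R7,R8}
Step 15: cancel R7 -> on_hand[A=48 B=27 C=32] avail[A=48 B=27 C=24] open={R8}
Step 16: cancel R8 -> on_hand[A=48 B=27 C=32] avail[A=48 B=27 C=32] open={}
Open reservations: [] -> 0

Answer: 0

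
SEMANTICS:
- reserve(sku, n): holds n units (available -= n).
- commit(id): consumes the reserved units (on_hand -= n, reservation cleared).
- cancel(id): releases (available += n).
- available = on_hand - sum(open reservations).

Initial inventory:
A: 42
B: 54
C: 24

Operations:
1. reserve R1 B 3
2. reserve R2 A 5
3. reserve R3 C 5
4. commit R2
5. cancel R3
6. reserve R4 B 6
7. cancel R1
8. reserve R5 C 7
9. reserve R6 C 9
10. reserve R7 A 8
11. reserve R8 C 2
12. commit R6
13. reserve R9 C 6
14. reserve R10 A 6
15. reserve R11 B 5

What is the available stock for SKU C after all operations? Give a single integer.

Answer: 0

Derivation:
Step 1: reserve R1 B 3 -> on_hand[A=42 B=54 C=24] avail[A=42 B=51 C=24] open={R1}
Step 2: reserve R2 A 5 -> on_hand[A=42 B=54 C=24] avail[A=37 B=51 C=24] open={R1,R2}
Step 3: reserve R3 C 5 -> on_hand[A=42 B=54 C=24] avail[A=37 B=51 C=19] open={R1,R2,R3}
Step 4: commit R2 -> on_hand[A=37 B=54 C=24] avail[A=37 B=51 C=19] open={R1,R3}
Step 5: cancel R3 -> on_hand[A=37 B=54 C=24] avail[A=37 B=51 C=24] open={R1}
Step 6: reserve R4 B 6 -> on_hand[A=37 B=54 C=24] avail[A=37 B=45 C=24] open={R1,R4}
Step 7: cancel R1 -> on_hand[A=37 B=54 C=24] avail[A=37 B=48 C=24] open={R4}
Step 8: reserve R5 C 7 -> on_hand[A=37 B=54 C=24] avail[A=37 B=48 C=17] open={R4,R5}
Step 9: reserve R6 C 9 -> on_hand[A=37 B=54 C=24] avail[A=37 B=48 C=8] open={R4,R5,R6}
Step 10: reserve R7 A 8 -> on_hand[A=37 B=54 C=24] avail[A=29 B=48 C=8] open={R4,R5,R6,R7}
Step 11: reserve R8 C 2 -> on_hand[A=37 B=54 C=24] avail[A=29 B=48 C=6] open={R4,R5,R6,R7,R8}
Step 12: commit R6 -> on_hand[A=37 B=54 C=15] avail[A=29 B=48 C=6] open={R4,R5,R7,R8}
Step 13: reserve R9 C 6 -> on_hand[A=37 B=54 C=15] avail[A=29 B=48 C=0] open={R4,R5,R7,R8,R9}
Step 14: reserve R10 A 6 -> on_hand[A=37 B=54 C=15] avail[A=23 B=48 C=0] open={R10,R4,R5,R7,R8,R9}
Step 15: reserve R11 B 5 -> on_hand[A=37 B=54 C=15] avail[A=23 B=43 C=0] open={R10,R11,R4,R5,R7,R8,R9}
Final available[C] = 0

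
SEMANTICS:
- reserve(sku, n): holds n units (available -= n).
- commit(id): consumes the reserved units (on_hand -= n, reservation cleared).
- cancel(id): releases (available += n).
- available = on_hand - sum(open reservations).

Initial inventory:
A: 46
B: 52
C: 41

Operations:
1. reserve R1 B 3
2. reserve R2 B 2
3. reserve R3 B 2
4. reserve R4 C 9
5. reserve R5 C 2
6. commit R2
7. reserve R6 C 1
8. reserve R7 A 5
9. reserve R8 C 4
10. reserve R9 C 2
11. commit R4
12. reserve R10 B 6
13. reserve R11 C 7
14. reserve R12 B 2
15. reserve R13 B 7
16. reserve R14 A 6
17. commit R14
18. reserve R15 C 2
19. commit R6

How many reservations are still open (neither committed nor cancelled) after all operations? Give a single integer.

Answer: 11

Derivation:
Step 1: reserve R1 B 3 -> on_hand[A=46 B=52 C=41] avail[A=46 B=49 C=41] open={R1}
Step 2: reserve R2 B 2 -> on_hand[A=46 B=52 C=41] avail[A=46 B=47 C=41] open={R1,R2}
Step 3: reserve R3 B 2 -> on_hand[A=46 B=52 C=41] avail[A=46 B=45 C=41] open={R1,R2,R3}
Step 4: reserve R4 C 9 -> on_hand[A=46 B=52 C=41] avail[A=46 B=45 C=32] open={R1,R2,R3,R4}
Step 5: reserve R5 C 2 -> on_hand[A=46 B=52 C=41] avail[A=46 B=45 C=30] open={R1,R2,R3,R4,R5}
Step 6: commit R2 -> on_hand[A=46 B=50 C=41] avail[A=46 B=45 C=30] open={R1,R3,R4,R5}
Step 7: reserve R6 C 1 -> on_hand[A=46 B=50 C=41] avail[A=46 B=45 C=29] open={R1,R3,R4,R5,R6}
Step 8: reserve R7 A 5 -> on_hand[A=46 B=50 C=41] avail[A=41 B=45 C=29] open={R1,R3,R4,R5,R6,R7}
Step 9: reserve R8 C 4 -> on_hand[A=46 B=50 C=41] avail[A=41 B=45 C=25] open={R1,R3,R4,R5,R6,R7,R8}
Step 10: reserve R9 C 2 -> on_hand[A=46 B=50 C=41] avail[A=41 B=45 C=23] open={R1,R3,R4,R5,R6,R7,R8,R9}
Step 11: commit R4 -> on_hand[A=46 B=50 C=32] avail[A=41 B=45 C=23] open={R1,R3,R5,R6,R7,R8,R9}
Step 12: reserve R10 B 6 -> on_hand[A=46 B=50 C=32] avail[A=41 B=39 C=23] open={R1,R10,R3,R5,R6,R7,R8,R9}
Step 13: reserve R11 C 7 -> on_hand[A=46 B=50 C=32] avail[A=41 B=39 C=16] open={R1,R10,R11,R3,R5,R6,R7,R8,R9}
Step 14: reserve R12 B 2 -> on_hand[A=46 B=50 C=32] avail[A=41 B=37 C=16] open={R1,R10,R11,R12,R3,R5,R6,R7,R8,R9}
Step 15: reserve R13 B 7 -> on_hand[A=46 B=50 C=32] avail[A=41 B=30 C=16] open={R1,R10,R11,R12,R13,R3,R5,R6,R7,R8,R9}
Step 16: reserve R14 A 6 -> on_hand[A=46 B=50 C=32] avail[A=35 B=30 C=16] open={R1,R10,R11,R12,R13,R14,R3,R5,R6,R7,R8,R9}
Step 17: commit R14 -> on_hand[A=40 B=50 C=32] avail[A=35 B=30 C=16] open={R1,R10,R11,R12,R13,R3,R5,R6,R7,R8,R9}
Step 18: reserve R15 C 2 -> on_hand[A=40 B=50 C=32] avail[A=35 B=30 C=14] open={R1,R10,R11,R12,R13,R15,R3,R5,R6,R7,R8,R9}
Step 19: commit R6 -> on_hand[A=40 B=50 C=31] avail[A=35 B=30 C=14] open={R1,R10,R11,R12,R13,R15,R3,R5,R7,R8,R9}
Open reservations: ['R1', 'R10', 'R11', 'R12', 'R13', 'R15', 'R3', 'R5', 'R7', 'R8', 'R9'] -> 11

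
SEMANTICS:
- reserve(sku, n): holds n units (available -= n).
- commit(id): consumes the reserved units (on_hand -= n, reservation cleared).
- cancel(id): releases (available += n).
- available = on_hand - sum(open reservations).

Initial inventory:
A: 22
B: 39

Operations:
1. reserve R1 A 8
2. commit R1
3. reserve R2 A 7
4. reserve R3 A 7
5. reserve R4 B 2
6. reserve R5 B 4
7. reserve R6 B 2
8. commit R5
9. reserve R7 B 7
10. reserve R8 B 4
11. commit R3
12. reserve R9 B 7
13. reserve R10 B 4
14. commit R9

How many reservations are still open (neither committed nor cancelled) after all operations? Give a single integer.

Step 1: reserve R1 A 8 -> on_hand[A=22 B=39] avail[A=14 B=39] open={R1}
Step 2: commit R1 -> on_hand[A=14 B=39] avail[A=14 B=39] open={}
Step 3: reserve R2 A 7 -> on_hand[A=14 B=39] avail[A=7 B=39] open={R2}
Step 4: reserve R3 A 7 -> on_hand[A=14 B=39] avail[A=0 B=39] open={R2,R3}
Step 5: reserve R4 B 2 -> on_hand[A=14 B=39] avail[A=0 B=37] open={R2,R3,R4}
Step 6: reserve R5 B 4 -> on_hand[A=14 B=39] avail[A=0 B=33] open={R2,R3,R4,R5}
Step 7: reserve R6 B 2 -> on_hand[A=14 B=39] avail[A=0 B=31] open={R2,R3,R4,R5,R6}
Step 8: commit R5 -> on_hand[A=14 B=35] avail[A=0 B=31] open={R2,R3,R4,R6}
Step 9: reserve R7 B 7 -> on_hand[A=14 B=35] avail[A=0 B=24] open={R2,R3,R4,R6,R7}
Step 10: reserve R8 B 4 -> on_hand[A=14 B=35] avail[A=0 B=20] open={R2,R3,R4,R6,R7,R8}
Step 11: commit R3 -> on_hand[A=7 B=35] avail[A=0 B=20] open={R2,R4,R6,R7,R8}
Step 12: reserve R9 B 7 -> on_hand[A=7 B=35] avail[A=0 B=13] open={R2,R4,R6,R7,R8,R9}
Step 13: reserve R10 B 4 -> on_hand[A=7 B=35] avail[A=0 B=9] open={R10,R2,R4,R6,R7,R8,R9}
Step 14: commit R9 -> on_hand[A=7 B=28] avail[A=0 B=9] open={R10,R2,R4,R6,R7,R8}
Open reservations: ['R10', 'R2', 'R4', 'R6', 'R7', 'R8'] -> 6

Answer: 6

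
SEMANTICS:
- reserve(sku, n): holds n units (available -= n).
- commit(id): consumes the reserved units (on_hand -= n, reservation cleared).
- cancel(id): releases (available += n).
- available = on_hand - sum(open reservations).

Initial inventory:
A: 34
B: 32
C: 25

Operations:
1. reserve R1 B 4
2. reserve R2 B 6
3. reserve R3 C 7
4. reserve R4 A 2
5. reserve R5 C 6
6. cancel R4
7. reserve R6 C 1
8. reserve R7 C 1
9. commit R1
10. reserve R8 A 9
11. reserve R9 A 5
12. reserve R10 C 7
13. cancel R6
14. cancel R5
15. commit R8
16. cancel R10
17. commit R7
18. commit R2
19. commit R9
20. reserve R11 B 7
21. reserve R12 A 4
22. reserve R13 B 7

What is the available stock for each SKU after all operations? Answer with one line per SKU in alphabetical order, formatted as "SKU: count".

Answer: A: 16
B: 8
C: 17

Derivation:
Step 1: reserve R1 B 4 -> on_hand[A=34 B=32 C=25] avail[A=34 B=28 C=25] open={R1}
Step 2: reserve R2 B 6 -> on_hand[A=34 B=32 C=25] avail[A=34 B=22 C=25] open={R1,R2}
Step 3: reserve R3 C 7 -> on_hand[A=34 B=32 C=25] avail[A=34 B=22 C=18] open={R1,R2,R3}
Step 4: reserve R4 A 2 -> on_hand[A=34 B=32 C=25] avail[A=32 B=22 C=18] open={R1,R2,R3,R4}
Step 5: reserve R5 C 6 -> on_hand[A=34 B=32 C=25] avail[A=32 B=22 C=12] open={R1,R2,R3,R4,R5}
Step 6: cancel R4 -> on_hand[A=34 B=32 C=25] avail[A=34 B=22 C=12] open={R1,R2,R3,R5}
Step 7: reserve R6 C 1 -> on_hand[A=34 B=32 C=25] avail[A=34 B=22 C=11] open={R1,R2,R3,R5,R6}
Step 8: reserve R7 C 1 -> on_hand[A=34 B=32 C=25] avail[A=34 B=22 C=10] open={R1,R2,R3,R5,R6,R7}
Step 9: commit R1 -> on_hand[A=34 B=28 C=25] avail[A=34 B=22 C=10] open={R2,R3,R5,R6,R7}
Step 10: reserve R8 A 9 -> on_hand[A=34 B=28 C=25] avail[A=25 B=22 C=10] open={R2,R3,R5,R6,R7,R8}
Step 11: reserve R9 A 5 -> on_hand[A=34 B=28 C=25] avail[A=20 B=22 C=10] open={R2,R3,R5,R6,R7,R8,R9}
Step 12: reserve R10 C 7 -> on_hand[A=34 B=28 C=25] avail[A=20 B=22 C=3] open={R10,R2,R3,R5,R6,R7,R8,R9}
Step 13: cancel R6 -> on_hand[A=34 B=28 C=25] avail[A=20 B=22 C=4] open={R10,R2,R3,R5,R7,R8,R9}
Step 14: cancel R5 -> on_hand[A=34 B=28 C=25] avail[A=20 B=22 C=10] open={R10,R2,R3,R7,R8,R9}
Step 15: commit R8 -> on_hand[A=25 B=28 C=25] avail[A=20 B=22 C=10] open={R10,R2,R3,R7,R9}
Step 16: cancel R10 -> on_hand[A=25 B=28 C=25] avail[A=20 B=22 C=17] open={R2,R3,R7,R9}
Step 17: commit R7 -> on_hand[A=25 B=28 C=24] avail[A=20 B=22 C=17] open={R2,R3,R9}
Step 18: commit R2 -> on_hand[A=25 B=22 C=24] avail[A=20 B=22 C=17] open={R3,R9}
Step 19: commit R9 -> on_hand[A=20 B=22 C=24] avail[A=20 B=22 C=17] open={R3}
Step 20: reserve R11 B 7 -> on_hand[A=20 B=22 C=24] avail[A=20 B=15 C=17] open={R11,R3}
Step 21: reserve R12 A 4 -> on_hand[A=20 B=22 C=24] avail[A=16 B=15 C=17] open={R11,R12,R3}
Step 22: reserve R13 B 7 -> on_hand[A=20 B=22 C=24] avail[A=16 B=8 C=17] open={R11,R12,R13,R3}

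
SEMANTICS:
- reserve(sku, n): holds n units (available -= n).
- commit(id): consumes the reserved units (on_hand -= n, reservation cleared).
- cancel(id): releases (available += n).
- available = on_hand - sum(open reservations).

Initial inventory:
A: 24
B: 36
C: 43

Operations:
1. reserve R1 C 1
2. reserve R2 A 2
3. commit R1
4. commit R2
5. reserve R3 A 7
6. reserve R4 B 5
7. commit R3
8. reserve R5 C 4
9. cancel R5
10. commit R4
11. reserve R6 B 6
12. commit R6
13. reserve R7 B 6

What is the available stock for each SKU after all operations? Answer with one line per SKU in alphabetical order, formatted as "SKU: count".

Answer: A: 15
B: 19
C: 42

Derivation:
Step 1: reserve R1 C 1 -> on_hand[A=24 B=36 C=43] avail[A=24 B=36 C=42] open={R1}
Step 2: reserve R2 A 2 -> on_hand[A=24 B=36 C=43] avail[A=22 B=36 C=42] open={R1,R2}
Step 3: commit R1 -> on_hand[A=24 B=36 C=42] avail[A=22 B=36 C=42] open={R2}
Step 4: commit R2 -> on_hand[A=22 B=36 C=42] avail[A=22 B=36 C=42] open={}
Step 5: reserve R3 A 7 -> on_hand[A=22 B=36 C=42] avail[A=15 B=36 C=42] open={R3}
Step 6: reserve R4 B 5 -> on_hand[A=22 B=36 C=42] avail[A=15 B=31 C=42] open={R3,R4}
Step 7: commit R3 -> on_hand[A=15 B=36 C=42] avail[A=15 B=31 C=42] open={R4}
Step 8: reserve R5 C 4 -> on_hand[A=15 B=36 C=42] avail[A=15 B=31 C=38] open={R4,R5}
Step 9: cancel R5 -> on_hand[A=15 B=36 C=42] avail[A=15 B=31 C=42] open={R4}
Step 10: commit R4 -> on_hand[A=15 B=31 C=42] avail[A=15 B=31 C=42] open={}
Step 11: reserve R6 B 6 -> on_hand[A=15 B=31 C=42] avail[A=15 B=25 C=42] open={R6}
Step 12: commit R6 -> on_hand[A=15 B=25 C=42] avail[A=15 B=25 C=42] open={}
Step 13: reserve R7 B 6 -> on_hand[A=15 B=25 C=42] avail[A=15 B=19 C=42] open={R7}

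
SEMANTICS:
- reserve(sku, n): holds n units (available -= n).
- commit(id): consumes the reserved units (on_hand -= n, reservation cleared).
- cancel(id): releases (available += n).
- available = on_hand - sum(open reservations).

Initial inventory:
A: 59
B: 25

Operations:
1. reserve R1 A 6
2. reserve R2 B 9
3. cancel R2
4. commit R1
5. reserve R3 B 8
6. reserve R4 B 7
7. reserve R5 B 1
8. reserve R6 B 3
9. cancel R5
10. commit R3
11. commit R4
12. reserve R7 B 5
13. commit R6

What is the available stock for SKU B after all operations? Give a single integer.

Step 1: reserve R1 A 6 -> on_hand[A=59 B=25] avail[A=53 B=25] open={R1}
Step 2: reserve R2 B 9 -> on_hand[A=59 B=25] avail[A=53 B=16] open={R1,R2}
Step 3: cancel R2 -> on_hand[A=59 B=25] avail[A=53 B=25] open={R1}
Step 4: commit R1 -> on_hand[A=53 B=25] avail[A=53 B=25] open={}
Step 5: reserve R3 B 8 -> on_hand[A=53 B=25] avail[A=53 B=17] open={R3}
Step 6: reserve R4 B 7 -> on_hand[A=53 B=25] avail[A=53 B=10] open={R3,R4}
Step 7: reserve R5 B 1 -> on_hand[A=53 B=25] avail[A=53 B=9] open={R3,R4,R5}
Step 8: reserve R6 B 3 -> on_hand[A=53 B=25] avail[A=53 B=6] open={R3,R4,R5,R6}
Step 9: cancel R5 -> on_hand[A=53 B=25] avail[A=53 B=7] open={R3,R4,R6}
Step 10: commit R3 -> on_hand[A=53 B=17] avail[A=53 B=7] open={R4,R6}
Step 11: commit R4 -> on_hand[A=53 B=10] avail[A=53 B=7] open={R6}
Step 12: reserve R7 B 5 -> on_hand[A=53 B=10] avail[A=53 B=2] open={R6,R7}
Step 13: commit R6 -> on_hand[A=53 B=7] avail[A=53 B=2] open={R7}
Final available[B] = 2

Answer: 2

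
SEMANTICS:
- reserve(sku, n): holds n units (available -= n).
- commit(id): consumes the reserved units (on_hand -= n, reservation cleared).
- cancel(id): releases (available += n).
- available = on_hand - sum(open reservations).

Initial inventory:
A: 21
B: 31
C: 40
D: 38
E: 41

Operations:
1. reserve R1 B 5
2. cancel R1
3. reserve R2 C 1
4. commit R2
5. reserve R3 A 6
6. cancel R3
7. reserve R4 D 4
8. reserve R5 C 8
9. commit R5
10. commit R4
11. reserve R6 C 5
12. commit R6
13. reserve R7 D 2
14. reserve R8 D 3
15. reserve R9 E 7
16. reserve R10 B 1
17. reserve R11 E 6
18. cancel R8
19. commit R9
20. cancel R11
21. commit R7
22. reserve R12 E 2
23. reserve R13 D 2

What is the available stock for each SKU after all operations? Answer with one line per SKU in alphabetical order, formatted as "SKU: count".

Answer: A: 21
B: 30
C: 26
D: 30
E: 32

Derivation:
Step 1: reserve R1 B 5 -> on_hand[A=21 B=31 C=40 D=38 E=41] avail[A=21 B=26 C=40 D=38 E=41] open={R1}
Step 2: cancel R1 -> on_hand[A=21 B=31 C=40 D=38 E=41] avail[A=21 B=31 C=40 D=38 E=41] open={}
Step 3: reserve R2 C 1 -> on_hand[A=21 B=31 C=40 D=38 E=41] avail[A=21 B=31 C=39 D=38 E=41] open={R2}
Step 4: commit R2 -> on_hand[A=21 B=31 C=39 D=38 E=41] avail[A=21 B=31 C=39 D=38 E=41] open={}
Step 5: reserve R3 A 6 -> on_hand[A=21 B=31 C=39 D=38 E=41] avail[A=15 B=31 C=39 D=38 E=41] open={R3}
Step 6: cancel R3 -> on_hand[A=21 B=31 C=39 D=38 E=41] avail[A=21 B=31 C=39 D=38 E=41] open={}
Step 7: reserve R4 D 4 -> on_hand[A=21 B=31 C=39 D=38 E=41] avail[A=21 B=31 C=39 D=34 E=41] open={R4}
Step 8: reserve R5 C 8 -> on_hand[A=21 B=31 C=39 D=38 E=41] avail[A=21 B=31 C=31 D=34 E=41] open={R4,R5}
Step 9: commit R5 -> on_hand[A=21 B=31 C=31 D=38 E=41] avail[A=21 B=31 C=31 D=34 E=41] open={R4}
Step 10: commit R4 -> on_hand[A=21 B=31 C=31 D=34 E=41] avail[A=21 B=31 C=31 D=34 E=41] open={}
Step 11: reserve R6 C 5 -> on_hand[A=21 B=31 C=31 D=34 E=41] avail[A=21 B=31 C=26 D=34 E=41] open={R6}
Step 12: commit R6 -> on_hand[A=21 B=31 C=26 D=34 E=41] avail[A=21 B=31 C=26 D=34 E=41] open={}
Step 13: reserve R7 D 2 -> on_hand[A=21 B=31 C=26 D=34 E=41] avail[A=21 B=31 C=26 D=32 E=41] open={R7}
Step 14: reserve R8 D 3 -> on_hand[A=21 B=31 C=26 D=34 E=41] avail[A=21 B=31 C=26 D=29 E=41] open={R7,R8}
Step 15: reserve R9 E 7 -> on_hand[A=21 B=31 C=26 D=34 E=41] avail[A=21 B=31 C=26 D=29 E=34] open={R7,R8,R9}
Step 16: reserve R10 B 1 -> on_hand[A=21 B=31 C=26 D=34 E=41] avail[A=21 B=30 C=26 D=29 E=34] open={R10,R7,R8,R9}
Step 17: reserve R11 E 6 -> on_hand[A=21 B=31 C=26 D=34 E=41] avail[A=21 B=30 C=26 D=29 E=28] open={R10,R11,R7,R8,R9}
Step 18: cancel R8 -> on_hand[A=21 B=31 C=26 D=34 E=41] avail[A=21 B=30 C=26 D=32 E=28] open={R10,R11,R7,R9}
Step 19: commit R9 -> on_hand[A=21 B=31 C=26 D=34 E=34] avail[A=21 B=30 C=26 D=32 E=28] open={R10,R11,R7}
Step 20: cancel R11 -> on_hand[A=21 B=31 C=26 D=34 E=34] avail[A=21 B=30 C=26 D=32 E=34] open={R10,R7}
Step 21: commit R7 -> on_hand[A=21 B=31 C=26 D=32 E=34] avail[A=21 B=30 C=26 D=32 E=34] open={R10}
Step 22: reserve R12 E 2 -> on_hand[A=21 B=31 C=26 D=32 E=34] avail[A=21 B=30 C=26 D=32 E=32] open={R10,R12}
Step 23: reserve R13 D 2 -> on_hand[A=21 B=31 C=26 D=32 E=34] avail[A=21 B=30 C=26 D=30 E=32] open={R10,R12,R13}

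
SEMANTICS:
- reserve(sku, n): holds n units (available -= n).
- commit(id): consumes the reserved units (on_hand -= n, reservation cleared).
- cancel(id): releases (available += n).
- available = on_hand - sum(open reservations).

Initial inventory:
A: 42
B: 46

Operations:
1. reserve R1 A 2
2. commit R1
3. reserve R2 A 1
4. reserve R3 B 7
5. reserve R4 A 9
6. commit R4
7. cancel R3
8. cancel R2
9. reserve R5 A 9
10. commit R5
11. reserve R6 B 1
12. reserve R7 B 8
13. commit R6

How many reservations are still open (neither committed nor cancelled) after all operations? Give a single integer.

Answer: 1

Derivation:
Step 1: reserve R1 A 2 -> on_hand[A=42 B=46] avail[A=40 B=46] open={R1}
Step 2: commit R1 -> on_hand[A=40 B=46] avail[A=40 B=46] open={}
Step 3: reserve R2 A 1 -> on_hand[A=40 B=46] avail[A=39 B=46] open={R2}
Step 4: reserve R3 B 7 -> on_hand[A=40 B=46] avail[A=39 B=39] open={R2,R3}
Step 5: reserve R4 A 9 -> on_hand[A=40 B=46] avail[A=30 B=39] open={R2,R3,R4}
Step 6: commit R4 -> on_hand[A=31 B=46] avail[A=30 B=39] open={R2,R3}
Step 7: cancel R3 -> on_hand[A=31 B=46] avail[A=30 B=46] open={R2}
Step 8: cancel R2 -> on_hand[A=31 B=46] avail[A=31 B=46] open={}
Step 9: reserve R5 A 9 -> on_hand[A=31 B=46] avail[A=22 B=46] open={R5}
Step 10: commit R5 -> on_hand[A=22 B=46] avail[A=22 B=46] open={}
Step 11: reserve R6 B 1 -> on_hand[A=22 B=46] avail[A=22 B=45] open={R6}
Step 12: reserve R7 B 8 -> on_hand[A=22 B=46] avail[A=22 B=37] open={R6,R7}
Step 13: commit R6 -> on_hand[A=22 B=45] avail[A=22 B=37] open={R7}
Open reservations: ['R7'] -> 1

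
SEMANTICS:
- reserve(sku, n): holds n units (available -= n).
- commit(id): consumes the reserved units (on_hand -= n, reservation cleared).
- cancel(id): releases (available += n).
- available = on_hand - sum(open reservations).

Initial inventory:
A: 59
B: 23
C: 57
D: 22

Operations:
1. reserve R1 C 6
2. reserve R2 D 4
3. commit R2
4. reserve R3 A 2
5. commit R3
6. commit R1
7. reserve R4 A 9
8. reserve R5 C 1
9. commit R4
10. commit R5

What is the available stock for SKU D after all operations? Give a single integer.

Answer: 18

Derivation:
Step 1: reserve R1 C 6 -> on_hand[A=59 B=23 C=57 D=22] avail[A=59 B=23 C=51 D=22] open={R1}
Step 2: reserve R2 D 4 -> on_hand[A=59 B=23 C=57 D=22] avail[A=59 B=23 C=51 D=18] open={R1,R2}
Step 3: commit R2 -> on_hand[A=59 B=23 C=57 D=18] avail[A=59 B=23 C=51 D=18] open={R1}
Step 4: reserve R3 A 2 -> on_hand[A=59 B=23 C=57 D=18] avail[A=57 B=23 C=51 D=18] open={R1,R3}
Step 5: commit R3 -> on_hand[A=57 B=23 C=57 D=18] avail[A=57 B=23 C=51 D=18] open={R1}
Step 6: commit R1 -> on_hand[A=57 B=23 C=51 D=18] avail[A=57 B=23 C=51 D=18] open={}
Step 7: reserve R4 A 9 -> on_hand[A=57 B=23 C=51 D=18] avail[A=48 B=23 C=51 D=18] open={R4}
Step 8: reserve R5 C 1 -> on_hand[A=57 B=23 C=51 D=18] avail[A=48 B=23 C=50 D=18] open={R4,R5}
Step 9: commit R4 -> on_hand[A=48 B=23 C=51 D=18] avail[A=48 B=23 C=50 D=18] open={R5}
Step 10: commit R5 -> on_hand[A=48 B=23 C=50 D=18] avail[A=48 B=23 C=50 D=18] open={}
Final available[D] = 18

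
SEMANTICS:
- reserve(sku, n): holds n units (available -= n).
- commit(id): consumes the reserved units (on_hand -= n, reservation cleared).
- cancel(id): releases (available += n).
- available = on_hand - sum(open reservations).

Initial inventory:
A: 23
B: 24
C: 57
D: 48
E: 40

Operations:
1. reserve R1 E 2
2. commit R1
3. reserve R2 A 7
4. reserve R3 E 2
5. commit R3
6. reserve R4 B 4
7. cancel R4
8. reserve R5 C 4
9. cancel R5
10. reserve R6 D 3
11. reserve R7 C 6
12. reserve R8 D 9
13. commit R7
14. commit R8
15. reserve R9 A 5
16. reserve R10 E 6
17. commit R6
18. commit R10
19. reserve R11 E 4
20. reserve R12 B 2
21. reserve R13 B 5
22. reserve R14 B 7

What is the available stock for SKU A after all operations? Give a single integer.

Answer: 11

Derivation:
Step 1: reserve R1 E 2 -> on_hand[A=23 B=24 C=57 D=48 E=40] avail[A=23 B=24 C=57 D=48 E=38] open={R1}
Step 2: commit R1 -> on_hand[A=23 B=24 C=57 D=48 E=38] avail[A=23 B=24 C=57 D=48 E=38] open={}
Step 3: reserve R2 A 7 -> on_hand[A=23 B=24 C=57 D=48 E=38] avail[A=16 B=24 C=57 D=48 E=38] open={R2}
Step 4: reserve R3 E 2 -> on_hand[A=23 B=24 C=57 D=48 E=38] avail[A=16 B=24 C=57 D=48 E=36] open={R2,R3}
Step 5: commit R3 -> on_hand[A=23 B=24 C=57 D=48 E=36] avail[A=16 B=24 C=57 D=48 E=36] open={R2}
Step 6: reserve R4 B 4 -> on_hand[A=23 B=24 C=57 D=48 E=36] avail[A=16 B=20 C=57 D=48 E=36] open={R2,R4}
Step 7: cancel R4 -> on_hand[A=23 B=24 C=57 D=48 E=36] avail[A=16 B=24 C=57 D=48 E=36] open={R2}
Step 8: reserve R5 C 4 -> on_hand[A=23 B=24 C=57 D=48 E=36] avail[A=16 B=24 C=53 D=48 E=36] open={R2,R5}
Step 9: cancel R5 -> on_hand[A=23 B=24 C=57 D=48 E=36] avail[A=16 B=24 C=57 D=48 E=36] open={R2}
Step 10: reserve R6 D 3 -> on_hand[A=23 B=24 C=57 D=48 E=36] avail[A=16 B=24 C=57 D=45 E=36] open={R2,R6}
Step 11: reserve R7 C 6 -> on_hand[A=23 B=24 C=57 D=48 E=36] avail[A=16 B=24 C=51 D=45 E=36] open={R2,R6,R7}
Step 12: reserve R8 D 9 -> on_hand[A=23 B=24 C=57 D=48 E=36] avail[A=16 B=24 C=51 D=36 E=36] open={R2,R6,R7,R8}
Step 13: commit R7 -> on_hand[A=23 B=24 C=51 D=48 E=36] avail[A=16 B=24 C=51 D=36 E=36] open={R2,R6,R8}
Step 14: commit R8 -> on_hand[A=23 B=24 C=51 D=39 E=36] avail[A=16 B=24 C=51 D=36 E=36] open={R2,R6}
Step 15: reserve R9 A 5 -> on_hand[A=23 B=24 C=51 D=39 E=36] avail[A=11 B=24 C=51 D=36 E=36] open={R2,R6,R9}
Step 16: reserve R10 E 6 -> on_hand[A=23 B=24 C=51 D=39 E=36] avail[A=11 B=24 C=51 D=36 E=30] open={R10,R2,R6,R9}
Step 17: commit R6 -> on_hand[A=23 B=24 C=51 D=36 E=36] avail[A=11 B=24 C=51 D=36 E=30] open={R10,R2,R9}
Step 18: commit R10 -> on_hand[A=23 B=24 C=51 D=36 E=30] avail[A=11 B=24 C=51 D=36 E=30] open={R2,R9}
Step 19: reserve R11 E 4 -> on_hand[A=23 B=24 C=51 D=36 E=30] avail[A=11 B=24 C=51 D=36 E=26] open={R11,R2,R9}
Step 20: reserve R12 B 2 -> on_hand[A=23 B=24 C=51 D=36 E=30] avail[A=11 B=22 C=51 D=36 E=26] open={R11,R12,R2,R9}
Step 21: reserve R13 B 5 -> on_hand[A=23 B=24 C=51 D=36 E=30] avail[A=11 B=17 C=51 D=36 E=26] open={R11,R12,R13,R2,R9}
Step 22: reserve R14 B 7 -> on_hand[A=23 B=24 C=51 D=36 E=30] avail[A=11 B=10 C=51 D=36 E=26] open={R11,R12,R13,R14,R2,R9}
Final available[A] = 11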